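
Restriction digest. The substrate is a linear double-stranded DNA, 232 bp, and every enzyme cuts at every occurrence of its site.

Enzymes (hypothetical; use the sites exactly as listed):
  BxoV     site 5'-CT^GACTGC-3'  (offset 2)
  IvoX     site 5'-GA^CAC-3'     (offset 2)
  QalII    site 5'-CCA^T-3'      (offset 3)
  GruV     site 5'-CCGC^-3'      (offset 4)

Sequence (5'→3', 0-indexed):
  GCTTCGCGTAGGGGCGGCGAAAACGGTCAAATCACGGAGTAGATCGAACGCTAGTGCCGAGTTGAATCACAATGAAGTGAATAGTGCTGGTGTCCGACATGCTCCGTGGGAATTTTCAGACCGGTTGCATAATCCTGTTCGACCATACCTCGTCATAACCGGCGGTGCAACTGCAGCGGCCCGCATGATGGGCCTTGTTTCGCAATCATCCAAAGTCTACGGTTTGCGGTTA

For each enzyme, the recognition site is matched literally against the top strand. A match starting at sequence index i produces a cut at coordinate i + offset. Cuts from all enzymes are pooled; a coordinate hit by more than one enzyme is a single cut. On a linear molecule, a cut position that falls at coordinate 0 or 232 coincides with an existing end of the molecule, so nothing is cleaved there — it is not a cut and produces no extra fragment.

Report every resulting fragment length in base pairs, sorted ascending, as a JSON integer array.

Scan for sites:
  BxoV (CTGACTGC, off=2): no sites
  IvoX (GACAC, off=2): no sites
  QalII (CCAT, off=3): starts [142] → cuts [145]
  GruV (CCGC, off=4): starts [180] → cuts [184]

Pooled cuts: [145, 184]

Fragments:
  [0,145): 145 bp
  [145,184): 39 bp
  [184,232): 48 bp

[39,48,145]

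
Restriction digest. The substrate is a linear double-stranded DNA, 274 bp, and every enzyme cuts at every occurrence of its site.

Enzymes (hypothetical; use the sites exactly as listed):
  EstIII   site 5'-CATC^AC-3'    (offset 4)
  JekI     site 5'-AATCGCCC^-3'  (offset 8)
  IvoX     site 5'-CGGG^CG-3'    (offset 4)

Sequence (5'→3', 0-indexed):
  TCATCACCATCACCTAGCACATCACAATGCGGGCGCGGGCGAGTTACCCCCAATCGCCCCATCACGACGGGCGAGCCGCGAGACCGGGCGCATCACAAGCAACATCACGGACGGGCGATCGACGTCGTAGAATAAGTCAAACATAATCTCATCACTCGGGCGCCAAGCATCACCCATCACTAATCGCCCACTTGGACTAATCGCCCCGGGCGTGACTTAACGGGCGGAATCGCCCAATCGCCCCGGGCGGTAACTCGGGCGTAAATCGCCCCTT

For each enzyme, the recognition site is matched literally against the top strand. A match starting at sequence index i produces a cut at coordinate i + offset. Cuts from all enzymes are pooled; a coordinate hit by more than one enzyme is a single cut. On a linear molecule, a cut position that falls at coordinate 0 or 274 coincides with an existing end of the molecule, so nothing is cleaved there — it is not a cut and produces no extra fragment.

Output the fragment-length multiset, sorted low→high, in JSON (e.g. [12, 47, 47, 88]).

[3,4,4,4,5,6,6,6,7,7,8,8,9,10,11,11,11,12,12,12,12,14,17,17,20,38]

Site scan:
  EstIII (CATCAC, off=4): starts [1, 7, 19, 59, 90, 102, 149, 167, 174] → cuts [5, 11, 23, 63, 94, 106, 153, 171, 178]
  JekI (AATCGCCC, off=8): starts [51, 181, 198, 227, 235, 263] → cuts [59, 189, 206, 235, 243, 271]
  IvoX (CGGGCG, off=4): starts [29, 35, 67, 84, 111, 156, 206, 220, 243, 255] → cuts [33, 39, 71, 88, 115, 160, 210, 224, 247, 259]

Pooled cuts: [5, 11, 23, 33, 39, 59, 63, 71, 88, 94, 106, 115, 153, 160, 171, 178, 189, 206, 210, 224, 235, 243, 247, 259, 271]

Fragments:
  [0,5): 5 bp
  [5,11): 6 bp
  [11,23): 12 bp
  [23,33): 10 bp
  [33,39): 6 bp
  [39,59): 20 bp
  [59,63): 4 bp
  [63,71): 8 bp
  [71,88): 17 bp
  [88,94): 6 bp
  [94,106): 12 bp
  [106,115): 9 bp
  [115,153): 38 bp
  [153,160): 7 bp
  [160,171): 11 bp
  [171,178): 7 bp
  [178,189): 11 bp
  [189,206): 17 bp
  [206,210): 4 bp
  [210,224): 14 bp
  [224,235): 11 bp
  [235,243): 8 bp
  [243,247): 4 bp
  [247,259): 12 bp
  [259,271): 12 bp
  [271,274): 3 bp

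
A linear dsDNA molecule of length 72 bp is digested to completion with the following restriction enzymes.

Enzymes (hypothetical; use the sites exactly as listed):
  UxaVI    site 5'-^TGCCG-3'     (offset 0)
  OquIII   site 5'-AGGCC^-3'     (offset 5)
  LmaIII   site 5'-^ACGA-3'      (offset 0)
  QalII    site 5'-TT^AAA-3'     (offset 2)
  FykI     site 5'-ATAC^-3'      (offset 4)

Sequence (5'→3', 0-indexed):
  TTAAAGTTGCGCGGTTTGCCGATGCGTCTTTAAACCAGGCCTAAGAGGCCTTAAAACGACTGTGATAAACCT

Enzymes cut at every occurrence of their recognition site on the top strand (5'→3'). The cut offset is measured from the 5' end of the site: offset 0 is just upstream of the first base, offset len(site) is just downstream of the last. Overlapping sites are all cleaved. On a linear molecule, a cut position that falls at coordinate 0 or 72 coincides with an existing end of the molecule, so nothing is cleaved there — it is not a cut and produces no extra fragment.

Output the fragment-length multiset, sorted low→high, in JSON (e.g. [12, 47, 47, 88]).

Scan for sites:
  UxaVI (TGCCG, off=0): starts [16] → cuts [16]
  OquIII (AGGCC, off=5): starts [36, 45] → cuts [41, 50]
  LmaIII (ACGA, off=0): starts [55] → cuts [55]
  QalII (TTAAA, off=2): starts [0, 29, 50] → cuts [2, 31, 52]
  FykI (ATAC, off=4): no sites

All cut coordinates (distinct, sorted): [2, 16, 31, 41, 50, 52, 55]

Fragment lengths:
  [0,2): 2 bp
  [2,16): 14 bp
  [16,31): 15 bp
  [31,41): 10 bp
  [41,50): 9 bp
  [50,52): 2 bp
  [52,55): 3 bp
  [55,72): 17 bp

[2,2,3,9,10,14,15,17]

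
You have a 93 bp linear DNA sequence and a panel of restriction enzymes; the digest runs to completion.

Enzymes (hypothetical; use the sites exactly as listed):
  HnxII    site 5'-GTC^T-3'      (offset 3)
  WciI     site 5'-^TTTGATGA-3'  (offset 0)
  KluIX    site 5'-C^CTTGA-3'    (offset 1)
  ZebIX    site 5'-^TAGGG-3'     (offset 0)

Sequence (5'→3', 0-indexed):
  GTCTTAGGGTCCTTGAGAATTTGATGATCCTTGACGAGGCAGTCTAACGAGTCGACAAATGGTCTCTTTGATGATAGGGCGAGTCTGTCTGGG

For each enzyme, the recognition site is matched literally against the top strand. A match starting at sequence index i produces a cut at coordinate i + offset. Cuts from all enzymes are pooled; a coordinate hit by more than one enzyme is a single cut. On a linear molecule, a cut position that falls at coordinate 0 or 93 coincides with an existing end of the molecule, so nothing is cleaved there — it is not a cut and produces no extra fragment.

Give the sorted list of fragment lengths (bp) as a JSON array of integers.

Site scan:
  HnxII GTCT/3: at [0, 41, 61, 82, 86] ⇒ [3, 44, 64, 85, 89]
  WciI TTTGATGA/0: at [19, 66] ⇒ [19, 66]
  KluIX CCTTGA/1: at [10, 28] ⇒ [11, 29]
  ZebIX TAGGG/0: at [4, 74] ⇒ [4, 74]

Pooled cuts: [3, 4, 11, 19, 29, 44, 64, 66, 74, 85, 89]

Fragment lengths:
  [0,3): 3 bp
  [3,4): 1 bp
  [4,11): 7 bp
  [11,19): 8 bp
  [19,29): 10 bp
  [29,44): 15 bp
  [44,64): 20 bp
  [64,66): 2 bp
  [66,74): 8 bp
  [74,85): 11 bp
  [85,89): 4 bp
  [89,93): 4 bp

[1,2,3,4,4,7,8,8,10,11,15,20]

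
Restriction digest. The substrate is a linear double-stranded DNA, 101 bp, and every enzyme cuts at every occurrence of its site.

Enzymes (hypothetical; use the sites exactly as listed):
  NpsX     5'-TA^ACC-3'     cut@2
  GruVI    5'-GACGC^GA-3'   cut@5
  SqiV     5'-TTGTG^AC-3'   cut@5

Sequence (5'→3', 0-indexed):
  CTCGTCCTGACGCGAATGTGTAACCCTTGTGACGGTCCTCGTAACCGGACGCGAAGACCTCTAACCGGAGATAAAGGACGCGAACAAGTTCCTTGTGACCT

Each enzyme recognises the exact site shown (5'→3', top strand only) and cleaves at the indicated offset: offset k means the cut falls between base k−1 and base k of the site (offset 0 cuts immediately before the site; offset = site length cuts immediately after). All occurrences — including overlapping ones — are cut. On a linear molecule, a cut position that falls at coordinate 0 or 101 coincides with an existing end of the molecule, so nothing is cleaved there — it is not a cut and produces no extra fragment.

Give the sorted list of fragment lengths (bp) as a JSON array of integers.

Scan for sites:
  NpsX (TAACC, off=2): starts [20, 41, 61] → cuts [22, 43, 63]
  GruVI (GACGCGA, off=5): starts [8, 47, 76] → cuts [13, 52, 81]
  SqiV (TTGTGAC, off=5): starts [26, 92] → cuts [31, 97]

All cut coordinates (distinct, sorted): [13, 22, 31, 43, 52, 63, 81, 97]

Fragment lengths:
  [0,13): 13 bp
  [13,22): 9 bp
  [22,31): 9 bp
  [31,43): 12 bp
  [43,52): 9 bp
  [52,63): 11 bp
  [63,81): 18 bp
  [81,97): 16 bp
  [97,101): 4 bp

[4,9,9,9,11,12,13,16,18]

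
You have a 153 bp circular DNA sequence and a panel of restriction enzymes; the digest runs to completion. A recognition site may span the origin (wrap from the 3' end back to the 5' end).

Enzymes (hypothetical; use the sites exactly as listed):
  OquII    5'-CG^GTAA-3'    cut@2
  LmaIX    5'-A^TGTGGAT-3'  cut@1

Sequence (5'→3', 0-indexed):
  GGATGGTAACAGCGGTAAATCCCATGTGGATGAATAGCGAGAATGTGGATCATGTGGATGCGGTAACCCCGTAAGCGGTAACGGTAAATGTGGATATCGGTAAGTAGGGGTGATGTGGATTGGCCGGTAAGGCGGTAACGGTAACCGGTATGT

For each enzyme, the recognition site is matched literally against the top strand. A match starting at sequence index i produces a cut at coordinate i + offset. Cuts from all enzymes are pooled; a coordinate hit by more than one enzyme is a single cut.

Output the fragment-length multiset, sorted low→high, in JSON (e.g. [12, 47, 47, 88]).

Site scan:
  OquII CGGTAA/2: at [12, 60, 75, 81, 97, 124, 132, 138] ⇒ [14, 62, 77, 83, 99, 126, 134, 140]
  LmaIX ATGTGGAT/1: at [23, 42, 51, 87, 112, 149] ⇒ [24, 43, 52, 88, 113, 150]

Pooled cuts: [14, 24, 43, 52, 62, 77, 83, 88, 99, 113, 126, 134, 140, 150]

Fragment lengths:
  14→24: 10 bp
  24→43: 19 bp
  43→52: 9 bp
  52→62: 10 bp
  62→77: 15 bp
  77→83: 6 bp
  83→88: 5 bp
  88→99: 11 bp
  99→113: 14 bp
  113→126: 13 bp
  126→134: 8 bp
  134→140: 6 bp
  140→150: 10 bp
  150→14 (wrap): 153-150+14 = 17 bp

[5,6,6,8,9,10,10,10,11,13,14,15,17,19]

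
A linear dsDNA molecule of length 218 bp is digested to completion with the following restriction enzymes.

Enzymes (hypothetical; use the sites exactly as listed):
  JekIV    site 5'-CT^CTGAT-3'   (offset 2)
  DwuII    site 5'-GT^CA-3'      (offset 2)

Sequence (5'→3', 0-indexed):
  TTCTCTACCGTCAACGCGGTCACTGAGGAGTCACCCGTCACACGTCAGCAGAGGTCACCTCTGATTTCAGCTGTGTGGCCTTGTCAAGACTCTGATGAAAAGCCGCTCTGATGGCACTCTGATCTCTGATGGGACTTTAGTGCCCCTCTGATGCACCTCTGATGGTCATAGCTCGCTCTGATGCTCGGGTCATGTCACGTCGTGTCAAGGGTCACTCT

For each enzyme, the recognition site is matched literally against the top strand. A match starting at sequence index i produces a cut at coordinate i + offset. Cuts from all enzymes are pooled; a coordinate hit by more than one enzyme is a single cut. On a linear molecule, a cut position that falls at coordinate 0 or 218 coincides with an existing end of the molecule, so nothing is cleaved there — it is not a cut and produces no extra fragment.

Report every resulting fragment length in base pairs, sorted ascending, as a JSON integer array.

[5,5,6,7,7,7,7,7,8,9,10,10,11,11,11,11,11,13,16,22,24]

Per-enzyme occurrences:
  JekIV (CTCTGAT, off=2): starts [58, 89, 105, 116, 123, 145, 156, 175] → cuts [60, 91, 107, 118, 125, 147, 158, 177]
  DwuII (GTCA, off=2): starts [9, 18, 29, 36, 43, 53, 82, 164, 188, 193, 203, 210] → cuts [11, 20, 31, 38, 45, 55, 84, 166, 190, 195, 205, 212]

Pooled cuts: [11, 20, 31, 38, 45, 55, 60, 84, 91, 107, 118, 125, 147, 158, 166, 177, 190, 195, 205, 212]

Fragment lengths:
  [0,11): 11 bp
  [11,20): 9 bp
  [20,31): 11 bp
  [31,38): 7 bp
  [38,45): 7 bp
  [45,55): 10 bp
  [55,60): 5 bp
  [60,84): 24 bp
  [84,91): 7 bp
  [91,107): 16 bp
  [107,118): 11 bp
  [118,125): 7 bp
  [125,147): 22 bp
  [147,158): 11 bp
  [158,166): 8 bp
  [166,177): 11 bp
  [177,190): 13 bp
  [190,195): 5 bp
  [195,205): 10 bp
  [205,212): 7 bp
  [212,218): 6 bp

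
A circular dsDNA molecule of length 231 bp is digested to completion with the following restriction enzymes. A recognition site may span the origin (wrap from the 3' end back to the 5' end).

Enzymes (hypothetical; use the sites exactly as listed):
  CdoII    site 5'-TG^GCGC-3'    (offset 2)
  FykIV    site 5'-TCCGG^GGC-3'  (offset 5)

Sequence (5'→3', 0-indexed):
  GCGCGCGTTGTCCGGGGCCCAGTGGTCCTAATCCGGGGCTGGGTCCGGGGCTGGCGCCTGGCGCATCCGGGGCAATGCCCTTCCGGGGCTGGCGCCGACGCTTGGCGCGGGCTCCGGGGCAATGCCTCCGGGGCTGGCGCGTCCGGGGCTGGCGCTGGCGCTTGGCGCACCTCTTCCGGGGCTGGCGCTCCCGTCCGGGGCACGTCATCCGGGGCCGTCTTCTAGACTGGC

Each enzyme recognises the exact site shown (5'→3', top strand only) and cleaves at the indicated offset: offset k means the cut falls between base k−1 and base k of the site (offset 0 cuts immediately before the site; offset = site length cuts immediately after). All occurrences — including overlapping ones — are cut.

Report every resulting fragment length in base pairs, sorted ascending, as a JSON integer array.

Scan for sites:
  CdoII TGGCGC/2: at [51, 58, 89, 102, 134, 149, 155, 162, 182, 227] ⇒ [53, 60, 91, 104, 136, 151, 157, 164, 184, 229]
  FykIV TCCGGGGC/5: at [10, 31, 43, 65, 81, 112, 126, 141, 174, 193, 207] ⇒ [15, 36, 48, 70, 86, 117, 131, 146, 179, 198, 212]

Pooled cuts: [15, 36, 48, 53, 60, 70, 86, 91, 104, 117, 131, 136, 146, 151, 157, 164, 179, 184, 198, 212, 229]

Fragment lengths:
  15→36: 21 bp
  36→48: 12 bp
  48→53: 5 bp
  53→60: 7 bp
  60→70: 10 bp
  70→86: 16 bp
  86→91: 5 bp
  91→104: 13 bp
  104→117: 13 bp
  117→131: 14 bp
  131→136: 5 bp
  136→146: 10 bp
  146→151: 5 bp
  151→157: 6 bp
  157→164: 7 bp
  164→179: 15 bp
  179→184: 5 bp
  184→198: 14 bp
  198→212: 14 bp
  212→229: 17 bp
  229→15 (wrap): 231-229+15 = 17 bp

[5,5,5,5,5,6,7,7,10,10,12,13,13,14,14,14,15,16,17,17,21]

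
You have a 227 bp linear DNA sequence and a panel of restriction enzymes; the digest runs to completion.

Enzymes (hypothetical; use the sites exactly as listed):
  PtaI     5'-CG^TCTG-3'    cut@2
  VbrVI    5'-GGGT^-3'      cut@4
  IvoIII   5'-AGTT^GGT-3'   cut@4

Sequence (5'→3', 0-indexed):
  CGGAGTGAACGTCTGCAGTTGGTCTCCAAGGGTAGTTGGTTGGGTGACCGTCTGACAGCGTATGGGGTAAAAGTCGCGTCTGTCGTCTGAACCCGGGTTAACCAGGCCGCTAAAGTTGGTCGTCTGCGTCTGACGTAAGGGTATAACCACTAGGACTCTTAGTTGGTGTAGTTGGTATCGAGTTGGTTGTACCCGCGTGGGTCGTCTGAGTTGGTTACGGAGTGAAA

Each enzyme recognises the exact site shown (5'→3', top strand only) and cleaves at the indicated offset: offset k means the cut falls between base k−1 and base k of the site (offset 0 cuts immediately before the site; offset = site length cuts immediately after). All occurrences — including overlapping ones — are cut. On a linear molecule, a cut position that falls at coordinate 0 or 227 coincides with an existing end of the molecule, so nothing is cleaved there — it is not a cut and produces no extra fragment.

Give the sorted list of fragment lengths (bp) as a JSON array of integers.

Per-enzyme occurrences:
  PtaI (CGTCTG, off=2): starts [9, 48, 76, 83, 120, 126, 202] → cuts [11, 50, 78, 85, 122, 128, 204]
  VbrVI (GGGT, off=4): starts [29, 41, 64, 94, 138, 198] → cuts [33, 45, 68, 98, 142, 202]
  IvoIII (AGTTGGT, off=4): starts [16, 33, 113, 160, 169, 180, 208] → cuts [20, 37, 117, 164, 173, 184, 212]

Pooled cuts: [11, 20, 33, 37, 45, 50, 68, 78, 85, 98, 117, 122, 128, 142, 164, 173, 184, 202, 204, 212]

Fragment lengths:
  [0,11): 11 bp
  [11,20): 9 bp
  [20,33): 13 bp
  [33,37): 4 bp
  [37,45): 8 bp
  [45,50): 5 bp
  [50,68): 18 bp
  [68,78): 10 bp
  [78,85): 7 bp
  [85,98): 13 bp
  [98,117): 19 bp
  [117,122): 5 bp
  [122,128): 6 bp
  [128,142): 14 bp
  [142,164): 22 bp
  [164,173): 9 bp
  [173,184): 11 bp
  [184,202): 18 bp
  [202,204): 2 bp
  [204,212): 8 bp
  [212,227): 15 bp

[2,4,5,5,6,7,8,8,9,9,10,11,11,13,13,14,15,18,18,19,22]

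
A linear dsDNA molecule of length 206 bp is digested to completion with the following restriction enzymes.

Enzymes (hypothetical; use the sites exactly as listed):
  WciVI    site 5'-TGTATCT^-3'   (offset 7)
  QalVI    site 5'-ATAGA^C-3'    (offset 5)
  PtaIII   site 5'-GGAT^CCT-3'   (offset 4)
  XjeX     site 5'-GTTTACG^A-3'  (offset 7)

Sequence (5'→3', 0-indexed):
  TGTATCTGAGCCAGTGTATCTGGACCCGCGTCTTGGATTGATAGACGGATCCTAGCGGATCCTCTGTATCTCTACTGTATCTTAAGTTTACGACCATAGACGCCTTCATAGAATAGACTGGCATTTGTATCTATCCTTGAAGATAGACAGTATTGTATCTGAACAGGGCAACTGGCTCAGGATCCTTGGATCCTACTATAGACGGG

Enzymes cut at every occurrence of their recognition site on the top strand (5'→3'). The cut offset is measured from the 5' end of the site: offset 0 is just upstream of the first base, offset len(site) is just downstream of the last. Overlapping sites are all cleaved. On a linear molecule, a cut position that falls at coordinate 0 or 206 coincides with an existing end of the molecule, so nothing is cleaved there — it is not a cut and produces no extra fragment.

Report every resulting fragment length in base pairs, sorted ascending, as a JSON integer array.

Per-enzyme occurrences:
  WciVI TGTATCT/7: at [0, 14, 64, 75, 125, 153] ⇒ [7, 21, 71, 82, 132, 160]
  QalVI ATAGAC/5: at [40, 95, 112, 142, 197] ⇒ [45, 100, 117, 147, 202]
  PtaIII GGATCCT/4: at [46, 56, 179, 187] ⇒ [50, 60, 183, 191]
  XjeX GTTTACGA/7: at [85] ⇒ [92]

All cut coordinates (distinct, sorted): [7, 21, 45, 50, 60, 71, 82, 92, 100, 117, 132, 147, 160, 183, 191, 202]

Fragments:
  [0,7): 7 bp
  [7,21): 14 bp
  [21,45): 24 bp
  [45,50): 5 bp
  [50,60): 10 bp
  [60,71): 11 bp
  [71,82): 11 bp
  [82,92): 10 bp
  [92,100): 8 bp
  [100,117): 17 bp
  [117,132): 15 bp
  [132,147): 15 bp
  [147,160): 13 bp
  [160,183): 23 bp
  [183,191): 8 bp
  [191,202): 11 bp
  [202,206): 4 bp

[4,5,7,8,8,10,10,11,11,11,13,14,15,15,17,23,24]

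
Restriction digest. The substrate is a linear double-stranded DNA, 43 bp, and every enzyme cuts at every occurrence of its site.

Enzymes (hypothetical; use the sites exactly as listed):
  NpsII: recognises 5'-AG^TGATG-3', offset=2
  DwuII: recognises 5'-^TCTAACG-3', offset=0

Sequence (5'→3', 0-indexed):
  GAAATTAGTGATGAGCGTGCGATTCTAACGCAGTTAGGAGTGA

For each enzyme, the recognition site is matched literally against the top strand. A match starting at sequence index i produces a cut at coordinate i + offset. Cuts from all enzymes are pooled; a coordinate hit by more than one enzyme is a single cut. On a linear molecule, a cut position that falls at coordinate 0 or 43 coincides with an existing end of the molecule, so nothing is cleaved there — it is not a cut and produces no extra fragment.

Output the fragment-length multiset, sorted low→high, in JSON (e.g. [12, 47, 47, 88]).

[8,15,20]

Site scan:
  NpsII AGTGATG/2: at [6] ⇒ [8]
  DwuII TCTAACG/0: at [23] ⇒ [23]

Pooled cuts: [8, 23]

Fragments:
  [0,8): 8 bp
  [8,23): 15 bp
  [23,43): 20 bp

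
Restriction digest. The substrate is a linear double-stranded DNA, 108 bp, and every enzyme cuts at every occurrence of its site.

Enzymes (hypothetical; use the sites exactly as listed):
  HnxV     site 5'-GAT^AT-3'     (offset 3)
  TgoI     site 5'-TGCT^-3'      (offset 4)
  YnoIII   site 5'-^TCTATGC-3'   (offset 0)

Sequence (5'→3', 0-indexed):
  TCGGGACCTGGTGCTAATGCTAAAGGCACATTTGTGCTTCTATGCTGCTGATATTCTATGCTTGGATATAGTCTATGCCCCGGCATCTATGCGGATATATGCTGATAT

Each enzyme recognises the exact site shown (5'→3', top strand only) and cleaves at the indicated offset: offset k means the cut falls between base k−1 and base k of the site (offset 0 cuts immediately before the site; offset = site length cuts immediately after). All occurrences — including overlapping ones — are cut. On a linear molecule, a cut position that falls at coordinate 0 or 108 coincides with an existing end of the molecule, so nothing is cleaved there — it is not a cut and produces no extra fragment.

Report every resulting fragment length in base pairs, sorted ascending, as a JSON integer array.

[2,2,3,3,3,4,5,6,7,8,8,11,14,15,17]

Scan for sites:
  HnxV GATAT/3: at [49, 64, 93, 103] ⇒ [52, 67, 96, 106]
  TgoI TGCT/4: at [11, 17, 34, 42, 45, 58, 99] ⇒ [15, 21, 38, 46, 49, 62, 103]
  YnoIII TCTATGC/0: at [38, 54, 71, 85] ⇒ [38, 54, 71, 85]

All cut coordinates (distinct, sorted): [15, 21, 38, 46, 49, 52, 54, 62, 67, 71, 85, 96, 103, 106]

Fragment lengths:
  [0,15): 15 bp
  [15,21): 6 bp
  [21,38): 17 bp
  [38,46): 8 bp
  [46,49): 3 bp
  [49,52): 3 bp
  [52,54): 2 bp
  [54,62): 8 bp
  [62,67): 5 bp
  [67,71): 4 bp
  [71,85): 14 bp
  [85,96): 11 bp
  [96,103): 7 bp
  [103,106): 3 bp
  [106,108): 2 bp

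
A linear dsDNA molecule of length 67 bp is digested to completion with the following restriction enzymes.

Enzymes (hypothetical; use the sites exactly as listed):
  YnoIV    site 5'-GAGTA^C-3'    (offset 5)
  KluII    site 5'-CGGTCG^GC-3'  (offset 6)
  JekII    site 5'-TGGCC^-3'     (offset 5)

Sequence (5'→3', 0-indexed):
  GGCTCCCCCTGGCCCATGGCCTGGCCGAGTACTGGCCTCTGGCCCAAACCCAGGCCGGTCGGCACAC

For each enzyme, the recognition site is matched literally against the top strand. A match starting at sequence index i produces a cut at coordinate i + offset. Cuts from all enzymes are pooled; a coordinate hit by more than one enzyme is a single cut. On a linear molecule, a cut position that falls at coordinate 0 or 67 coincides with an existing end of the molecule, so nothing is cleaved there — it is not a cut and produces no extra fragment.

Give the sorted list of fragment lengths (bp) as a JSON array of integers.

[5,5,6,6,7,7,14,17]

Scan for sites:
  YnoIV GAGTAC/5: at [26] ⇒ [31]
  KluII CGGTCGGC/6: at [55] ⇒ [61]
  JekII TGGCC/5: at [9, 16, 21, 32, 39] ⇒ [14, 21, 26, 37, 44]

Pooled cuts: [14, 21, 26, 31, 37, 44, 61]

Fragments:
  [0,14): 14 bp
  [14,21): 7 bp
  [21,26): 5 bp
  [26,31): 5 bp
  [31,37): 6 bp
  [37,44): 7 bp
  [44,61): 17 bp
  [61,67): 6 bp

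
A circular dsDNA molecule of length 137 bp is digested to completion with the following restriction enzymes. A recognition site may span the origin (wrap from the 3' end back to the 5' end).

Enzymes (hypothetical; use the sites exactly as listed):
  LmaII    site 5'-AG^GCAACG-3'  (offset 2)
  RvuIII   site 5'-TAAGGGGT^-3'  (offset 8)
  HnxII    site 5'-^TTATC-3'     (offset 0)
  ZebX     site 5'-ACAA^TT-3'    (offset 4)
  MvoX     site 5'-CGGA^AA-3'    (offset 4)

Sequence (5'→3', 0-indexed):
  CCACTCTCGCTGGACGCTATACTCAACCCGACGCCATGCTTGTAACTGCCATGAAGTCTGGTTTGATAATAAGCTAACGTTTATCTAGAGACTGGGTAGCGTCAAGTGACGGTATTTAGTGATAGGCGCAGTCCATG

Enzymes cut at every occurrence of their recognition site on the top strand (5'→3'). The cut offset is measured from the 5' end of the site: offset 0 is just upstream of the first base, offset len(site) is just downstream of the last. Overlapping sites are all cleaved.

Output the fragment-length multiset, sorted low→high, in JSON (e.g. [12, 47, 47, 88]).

[137]

Scan for sites:
  LmaII (AGGCAACG, off=2): no sites
  RvuIII (TAAGGGGT, off=8): no sites
  HnxII TTATC/0: at [80] ⇒ [80]
  ZebX (ACAATT, off=4): no sites
  MvoX (CGGAAA, off=4): no sites

All cut coordinates (distinct, sorted): [80]

Fragments:
  80→80 (wrap): 137-80+80 = 137 bp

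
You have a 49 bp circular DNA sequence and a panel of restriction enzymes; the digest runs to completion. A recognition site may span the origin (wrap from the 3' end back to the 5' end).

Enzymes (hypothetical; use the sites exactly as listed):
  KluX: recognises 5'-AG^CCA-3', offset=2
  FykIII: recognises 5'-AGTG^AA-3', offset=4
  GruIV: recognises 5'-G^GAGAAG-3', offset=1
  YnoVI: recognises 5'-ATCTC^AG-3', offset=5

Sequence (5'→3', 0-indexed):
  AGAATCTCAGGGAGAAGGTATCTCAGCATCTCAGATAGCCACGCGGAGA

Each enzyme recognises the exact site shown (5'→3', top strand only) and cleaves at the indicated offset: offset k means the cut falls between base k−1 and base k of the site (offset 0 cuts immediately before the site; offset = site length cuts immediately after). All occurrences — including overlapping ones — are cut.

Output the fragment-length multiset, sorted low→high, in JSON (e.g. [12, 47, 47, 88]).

[3,6,7,8,12,13]

Site scan:
  KluX AGCCA/2: at [36] ⇒ [38]
  FykIII (AGTGAA, off=4): no sites
  GruIV GGAGAAG/1: at [10, 44] ⇒ [11, 45]
  YnoVI ATCTCAG/5: at [3, 19, 27] ⇒ [8, 24, 32]

All cut coordinates (distinct, sorted): [8, 11, 24, 32, 38, 45]

Fragments:
  8→11: 3 bp
  11→24: 13 bp
  24→32: 8 bp
  32→38: 6 bp
  38→45: 7 bp
  45→8 (wrap): 49-45+8 = 12 bp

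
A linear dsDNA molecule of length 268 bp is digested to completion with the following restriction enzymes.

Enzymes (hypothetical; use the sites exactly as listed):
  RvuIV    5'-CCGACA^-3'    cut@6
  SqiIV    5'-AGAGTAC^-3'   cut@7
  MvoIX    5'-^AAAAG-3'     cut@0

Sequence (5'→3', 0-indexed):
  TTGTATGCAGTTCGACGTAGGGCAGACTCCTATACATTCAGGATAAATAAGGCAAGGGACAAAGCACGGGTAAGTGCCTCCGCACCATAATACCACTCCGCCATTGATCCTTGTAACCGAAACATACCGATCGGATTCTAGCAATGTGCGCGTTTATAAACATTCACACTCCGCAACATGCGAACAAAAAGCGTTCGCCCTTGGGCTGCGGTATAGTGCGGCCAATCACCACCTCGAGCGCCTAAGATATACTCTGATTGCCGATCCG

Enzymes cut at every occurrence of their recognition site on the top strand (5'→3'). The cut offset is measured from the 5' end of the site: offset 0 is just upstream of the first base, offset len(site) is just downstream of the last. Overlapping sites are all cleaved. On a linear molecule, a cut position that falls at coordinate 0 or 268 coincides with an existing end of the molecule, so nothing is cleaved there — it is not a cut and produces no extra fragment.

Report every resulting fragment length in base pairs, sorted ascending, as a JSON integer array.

Site scan:
  RvuIV (CCGACA, off=6): no sites
  SqiIV (AGAGTAC, off=7): no sites
  MvoIX AAAAG/0: at [186] ⇒ [186]

Pooled cuts: [186]

Fragment lengths:
  [0,186): 186 bp
  [186,268): 82 bp

[82,186]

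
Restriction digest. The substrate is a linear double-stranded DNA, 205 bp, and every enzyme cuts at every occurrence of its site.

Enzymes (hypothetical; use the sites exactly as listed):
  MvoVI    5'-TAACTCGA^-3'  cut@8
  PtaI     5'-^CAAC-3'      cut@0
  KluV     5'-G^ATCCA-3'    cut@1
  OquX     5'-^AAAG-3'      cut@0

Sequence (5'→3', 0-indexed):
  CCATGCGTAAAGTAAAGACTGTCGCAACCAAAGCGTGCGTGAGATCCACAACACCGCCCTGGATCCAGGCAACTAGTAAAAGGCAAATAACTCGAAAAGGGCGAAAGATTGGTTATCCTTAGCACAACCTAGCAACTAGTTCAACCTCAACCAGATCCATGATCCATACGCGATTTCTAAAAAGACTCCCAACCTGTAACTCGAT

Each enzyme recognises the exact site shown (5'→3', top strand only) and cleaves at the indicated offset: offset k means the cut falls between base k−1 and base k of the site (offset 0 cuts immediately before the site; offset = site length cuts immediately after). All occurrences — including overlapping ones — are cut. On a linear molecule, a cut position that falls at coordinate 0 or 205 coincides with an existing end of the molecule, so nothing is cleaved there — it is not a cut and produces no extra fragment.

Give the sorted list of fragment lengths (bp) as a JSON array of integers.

[1,5,5,5,6,7,7,7,8,8,8,9,9,9,11,14,14,15,17,19,21]

Scan for sites:
  MvoVI (TAACTCGA, off=8): starts [87, 196] → cuts [95, 204]
  PtaI (CAAC, off=0): starts [24, 48, 69, 124, 132, 141, 147, 189] → cuts [24, 48, 69, 124, 132, 141, 147, 189]
  KluV (GATCCA, off=1): starts [42, 61, 153, 160] → cuts [43, 62, 154, 161]
  OquX (AAAG, off=0): starts [8, 13, 29, 78, 95, 103, 180] → cuts [8, 13, 29, 78, 95, 103, 180]

All cut coordinates (distinct, sorted): [8, 13, 24, 29, 43, 48, 62, 69, 78, 95, 103, 124, 132, 141, 147, 154, 161, 180, 189, 204]

Fragments:
  [0,8): 8 bp
  [8,13): 5 bp
  [13,24): 11 bp
  [24,29): 5 bp
  [29,43): 14 bp
  [43,48): 5 bp
  [48,62): 14 bp
  [62,69): 7 bp
  [69,78): 9 bp
  [78,95): 17 bp
  [95,103): 8 bp
  [103,124): 21 bp
  [124,132): 8 bp
  [132,141): 9 bp
  [141,147): 6 bp
  [147,154): 7 bp
  [154,161): 7 bp
  [161,180): 19 bp
  [180,189): 9 bp
  [189,204): 15 bp
  [204,205): 1 bp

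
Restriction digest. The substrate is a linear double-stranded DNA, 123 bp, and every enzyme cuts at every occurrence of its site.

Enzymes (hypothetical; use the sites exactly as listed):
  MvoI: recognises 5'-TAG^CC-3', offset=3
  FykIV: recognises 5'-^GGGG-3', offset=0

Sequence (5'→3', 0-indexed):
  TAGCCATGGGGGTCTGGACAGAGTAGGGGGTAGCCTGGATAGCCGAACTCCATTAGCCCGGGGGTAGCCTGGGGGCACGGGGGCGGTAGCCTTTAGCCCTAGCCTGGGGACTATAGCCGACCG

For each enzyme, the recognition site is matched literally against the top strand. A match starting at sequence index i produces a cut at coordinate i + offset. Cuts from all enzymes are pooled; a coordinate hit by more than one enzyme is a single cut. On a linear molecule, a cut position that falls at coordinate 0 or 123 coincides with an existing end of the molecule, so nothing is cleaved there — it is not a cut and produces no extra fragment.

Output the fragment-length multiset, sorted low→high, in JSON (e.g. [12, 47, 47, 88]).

Scan for sites:
  MvoI (TAGCC, off=3): starts [0, 30, 39, 53, 64, 86, 93, 99, 113] → cuts [3, 33, 42, 56, 67, 89, 96, 102, 116]
  FykIV (GGGG, off=0): starts [7, 8, 25, 26, 59, 60, 70, 71, 78, 79, 105] → cuts [7, 8, 25, 26, 59, 60, 70, 71, 78, 79, 105]

Pooled cuts: [3, 7, 8, 25, 26, 33, 42, 56, 59, 60, 67, 70, 71, 78, 79, 89, 96, 102, 105, 116]

Fragments:
  [0,3): 3 bp
  [3,7): 4 bp
  [7,8): 1 bp
  [8,25): 17 bp
  [25,26): 1 bp
  [26,33): 7 bp
  [33,42): 9 bp
  [42,56): 14 bp
  [56,59): 3 bp
  [59,60): 1 bp
  [60,67): 7 bp
  [67,70): 3 bp
  [70,71): 1 bp
  [71,78): 7 bp
  [78,79): 1 bp
  [79,89): 10 bp
  [89,96): 7 bp
  [96,102): 6 bp
  [102,105): 3 bp
  [105,116): 11 bp
  [116,123): 7 bp

[1,1,1,1,1,3,3,3,3,4,6,7,7,7,7,7,9,10,11,14,17]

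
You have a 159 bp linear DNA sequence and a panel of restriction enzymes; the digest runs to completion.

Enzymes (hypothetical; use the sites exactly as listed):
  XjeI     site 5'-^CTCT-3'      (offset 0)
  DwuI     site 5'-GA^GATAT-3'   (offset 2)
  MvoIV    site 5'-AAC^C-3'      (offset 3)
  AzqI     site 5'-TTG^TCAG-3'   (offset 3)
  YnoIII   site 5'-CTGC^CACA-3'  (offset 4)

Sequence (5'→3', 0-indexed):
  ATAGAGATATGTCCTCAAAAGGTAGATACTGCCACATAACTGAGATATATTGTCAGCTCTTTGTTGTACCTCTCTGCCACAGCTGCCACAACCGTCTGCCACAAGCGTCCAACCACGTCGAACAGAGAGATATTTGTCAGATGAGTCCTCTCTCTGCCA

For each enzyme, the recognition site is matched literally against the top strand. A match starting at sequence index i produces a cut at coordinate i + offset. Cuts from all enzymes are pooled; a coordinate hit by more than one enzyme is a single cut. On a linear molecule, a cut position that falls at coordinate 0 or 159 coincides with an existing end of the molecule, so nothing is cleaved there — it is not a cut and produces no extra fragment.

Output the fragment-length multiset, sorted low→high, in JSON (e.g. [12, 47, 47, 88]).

[2,2,2,4,5,6,6,7,8,8,9,9,11,11,13,14,15,27]

Site scan:
  XjeI CTCT/0: at [56, 69, 71, 147, 149, 151] ⇒ [56, 69, 71, 147, 149, 151]
  DwuI GAGATAT/2: at [3, 41, 126] ⇒ [5, 43, 128]
  MvoIV AACC/3: at [89, 110] ⇒ [92, 113]
  AzqI TTGTCAG/3: at [49, 133] ⇒ [52, 136]
  YnoIII CTGCCACA/4: at [28, 73, 82, 95] ⇒ [32, 77, 86, 99]

Pooled cuts: [5, 32, 43, 52, 56, 69, 71, 77, 86, 92, 99, 113, 128, 136, 147, 149, 151]

Fragments:
  [0,5): 5 bp
  [5,32): 27 bp
  [32,43): 11 bp
  [43,52): 9 bp
  [52,56): 4 bp
  [56,69): 13 bp
  [69,71): 2 bp
  [71,77): 6 bp
  [77,86): 9 bp
  [86,92): 6 bp
  [92,99): 7 bp
  [99,113): 14 bp
  [113,128): 15 bp
  [128,136): 8 bp
  [136,147): 11 bp
  [147,149): 2 bp
  [149,151): 2 bp
  [151,159): 8 bp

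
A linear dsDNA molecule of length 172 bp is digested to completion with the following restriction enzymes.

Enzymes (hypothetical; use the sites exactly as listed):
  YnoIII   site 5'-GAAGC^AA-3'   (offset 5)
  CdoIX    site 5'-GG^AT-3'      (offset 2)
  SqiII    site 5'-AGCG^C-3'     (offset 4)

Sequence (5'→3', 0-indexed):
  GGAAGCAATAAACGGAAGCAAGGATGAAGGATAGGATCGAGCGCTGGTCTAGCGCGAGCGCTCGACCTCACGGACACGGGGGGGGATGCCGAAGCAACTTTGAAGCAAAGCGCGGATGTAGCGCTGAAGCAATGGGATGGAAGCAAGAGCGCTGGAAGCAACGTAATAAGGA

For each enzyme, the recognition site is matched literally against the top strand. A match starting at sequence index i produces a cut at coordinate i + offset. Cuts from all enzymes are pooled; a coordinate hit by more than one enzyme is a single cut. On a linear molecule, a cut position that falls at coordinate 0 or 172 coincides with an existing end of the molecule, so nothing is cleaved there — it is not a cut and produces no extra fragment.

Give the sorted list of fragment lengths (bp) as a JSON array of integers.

Site scan:
  YnoIII GAAGCAA/5: at [1, 14, 90, 101, 125, 139, 154] ⇒ [6, 19, 95, 106, 130, 144, 159]
  CdoIX GGAT/2: at [21, 28, 33, 83, 113, 134] ⇒ [23, 30, 35, 85, 115, 136]
  SqiII AGCGC/4: at [39, 50, 56, 108, 119, 147] ⇒ [43, 54, 60, 112, 123, 151]

All cut coordinates (distinct, sorted): [6, 19, 23, 30, 35, 43, 54, 60, 85, 95, 106, 112, 115, 123, 130, 136, 144, 151, 159]

Fragment lengths:
  [0,6): 6 bp
  [6,19): 13 bp
  [19,23): 4 bp
  [23,30): 7 bp
  [30,35): 5 bp
  [35,43): 8 bp
  [43,54): 11 bp
  [54,60): 6 bp
  [60,85): 25 bp
  [85,95): 10 bp
  [95,106): 11 bp
  [106,112): 6 bp
  [112,115): 3 bp
  [115,123): 8 bp
  [123,130): 7 bp
  [130,136): 6 bp
  [136,144): 8 bp
  [144,151): 7 bp
  [151,159): 8 bp
  [159,172): 13 bp

[3,4,5,6,6,6,6,7,7,7,8,8,8,8,10,11,11,13,13,25]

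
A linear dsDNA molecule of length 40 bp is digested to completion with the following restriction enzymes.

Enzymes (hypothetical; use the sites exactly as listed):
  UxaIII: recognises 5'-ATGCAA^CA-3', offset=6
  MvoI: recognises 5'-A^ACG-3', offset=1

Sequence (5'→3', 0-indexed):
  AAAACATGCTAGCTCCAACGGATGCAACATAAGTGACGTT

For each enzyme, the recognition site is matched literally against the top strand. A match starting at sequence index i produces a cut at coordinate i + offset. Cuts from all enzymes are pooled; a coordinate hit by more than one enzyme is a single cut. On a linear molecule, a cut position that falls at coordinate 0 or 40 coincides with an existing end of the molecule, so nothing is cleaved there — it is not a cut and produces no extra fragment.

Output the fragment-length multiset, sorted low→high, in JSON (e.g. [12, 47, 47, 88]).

Per-enzyme occurrences:
  UxaIII ATGCAACA/6: at [21] ⇒ [27]
  MvoI AACG/1: at [16] ⇒ [17]

All cut coordinates (distinct, sorted): [17, 27]

Fragments:
  [0,17): 17 bp
  [17,27): 10 bp
  [27,40): 13 bp

[10,13,17]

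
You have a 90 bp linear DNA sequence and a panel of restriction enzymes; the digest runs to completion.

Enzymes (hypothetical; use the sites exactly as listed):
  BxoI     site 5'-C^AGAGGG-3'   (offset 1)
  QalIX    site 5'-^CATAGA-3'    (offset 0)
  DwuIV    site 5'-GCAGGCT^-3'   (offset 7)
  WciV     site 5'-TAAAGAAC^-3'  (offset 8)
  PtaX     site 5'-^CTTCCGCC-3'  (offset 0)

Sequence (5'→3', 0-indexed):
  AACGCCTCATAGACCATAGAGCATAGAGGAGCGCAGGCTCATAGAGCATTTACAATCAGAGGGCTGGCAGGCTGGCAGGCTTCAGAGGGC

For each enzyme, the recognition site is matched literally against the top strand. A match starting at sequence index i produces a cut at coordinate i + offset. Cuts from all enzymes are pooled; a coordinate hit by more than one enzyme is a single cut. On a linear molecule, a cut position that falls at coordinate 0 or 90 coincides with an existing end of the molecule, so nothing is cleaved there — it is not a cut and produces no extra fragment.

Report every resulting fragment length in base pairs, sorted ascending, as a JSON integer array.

Per-enzyme occurrences:
  BxoI (CAGAGGG, off=1): starts [56, 82] → cuts [57, 83]
  QalIX (CATAGA, off=0): starts [7, 14, 21, 39] → cuts [7, 14, 21, 39]
  DwuIV (GCAGGCT, off=7): starts [32, 66, 74] → cuts [39, 73, 81]
  WciV (TAAAGAAC, off=8): no sites
  PtaX (CTTCCGCC, off=0): no sites

Pooled cuts: [7, 14, 21, 39, 57, 73, 81, 83]

Fragments:
  [0,7): 7 bp
  [7,14): 7 bp
  [14,21): 7 bp
  [21,39): 18 bp
  [39,57): 18 bp
  [57,73): 16 bp
  [73,81): 8 bp
  [81,83): 2 bp
  [83,90): 7 bp

[2,7,7,7,7,8,16,18,18]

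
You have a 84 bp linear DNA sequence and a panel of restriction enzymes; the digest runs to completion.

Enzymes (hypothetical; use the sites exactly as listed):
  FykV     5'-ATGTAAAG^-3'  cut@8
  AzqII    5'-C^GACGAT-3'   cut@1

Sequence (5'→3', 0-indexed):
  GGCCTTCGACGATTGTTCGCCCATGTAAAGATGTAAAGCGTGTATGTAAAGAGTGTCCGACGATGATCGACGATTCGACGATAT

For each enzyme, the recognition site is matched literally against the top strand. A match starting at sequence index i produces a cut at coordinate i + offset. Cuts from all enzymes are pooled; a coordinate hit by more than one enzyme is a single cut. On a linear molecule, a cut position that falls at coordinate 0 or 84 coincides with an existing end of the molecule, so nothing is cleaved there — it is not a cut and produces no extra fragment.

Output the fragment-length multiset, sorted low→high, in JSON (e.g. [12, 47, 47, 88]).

[7,7,8,8,8,10,13,23]

Per-enzyme occurrences:
  FykV ATGTAAAG/8: at [22, 30, 43] ⇒ [30, 38, 51]
  AzqII CGACGAT/1: at [6, 57, 67, 75] ⇒ [7, 58, 68, 76]

Pooled cuts: [7, 30, 38, 51, 58, 68, 76]

Fragments:
  [0,7): 7 bp
  [7,30): 23 bp
  [30,38): 8 bp
  [38,51): 13 bp
  [51,58): 7 bp
  [58,68): 10 bp
  [68,76): 8 bp
  [76,84): 8 bp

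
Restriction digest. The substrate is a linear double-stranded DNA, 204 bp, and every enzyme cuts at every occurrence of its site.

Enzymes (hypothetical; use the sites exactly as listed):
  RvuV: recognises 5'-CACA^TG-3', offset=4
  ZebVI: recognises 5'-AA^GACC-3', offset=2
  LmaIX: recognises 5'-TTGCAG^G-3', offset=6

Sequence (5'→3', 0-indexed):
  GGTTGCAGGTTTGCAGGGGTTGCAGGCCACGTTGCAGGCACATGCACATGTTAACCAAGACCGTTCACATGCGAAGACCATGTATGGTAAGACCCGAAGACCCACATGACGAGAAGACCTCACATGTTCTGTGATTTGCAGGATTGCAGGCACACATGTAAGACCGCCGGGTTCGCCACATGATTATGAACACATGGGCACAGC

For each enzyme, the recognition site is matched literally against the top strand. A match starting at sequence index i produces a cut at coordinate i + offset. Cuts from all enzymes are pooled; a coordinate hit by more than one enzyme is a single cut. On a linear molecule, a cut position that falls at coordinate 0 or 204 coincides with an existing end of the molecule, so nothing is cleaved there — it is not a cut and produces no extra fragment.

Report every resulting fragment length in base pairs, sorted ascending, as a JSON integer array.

Scan for sites:
  RvuV CACATG/4: at [38, 44, 65, 102, 120, 152, 176, 190] ⇒ [42, 48, 69, 106, 124, 156, 180, 194]
  ZebVI AAGACC/2: at [56, 73, 88, 96, 113, 159] ⇒ [58, 75, 90, 98, 115, 161]
  LmaIX TTGCAGG/6: at [2, 10, 19, 31, 135, 143] ⇒ [8, 16, 25, 37, 141, 149]

Pooled cuts: [8, 16, 25, 37, 42, 48, 58, 69, 75, 90, 98, 106, 115, 124, 141, 149, 156, 161, 180, 194]

Fragment lengths:
  [0,8): 8 bp
  [8,16): 8 bp
  [16,25): 9 bp
  [25,37): 12 bp
  [37,42): 5 bp
  [42,48): 6 bp
  [48,58): 10 bp
  [58,69): 11 bp
  [69,75): 6 bp
  [75,90): 15 bp
  [90,98): 8 bp
  [98,106): 8 bp
  [106,115): 9 bp
  [115,124): 9 bp
  [124,141): 17 bp
  [141,149): 8 bp
  [149,156): 7 bp
  [156,161): 5 bp
  [161,180): 19 bp
  [180,194): 14 bp
  [194,204): 10 bp

[5,5,6,6,7,8,8,8,8,8,9,9,9,10,10,11,12,14,15,17,19]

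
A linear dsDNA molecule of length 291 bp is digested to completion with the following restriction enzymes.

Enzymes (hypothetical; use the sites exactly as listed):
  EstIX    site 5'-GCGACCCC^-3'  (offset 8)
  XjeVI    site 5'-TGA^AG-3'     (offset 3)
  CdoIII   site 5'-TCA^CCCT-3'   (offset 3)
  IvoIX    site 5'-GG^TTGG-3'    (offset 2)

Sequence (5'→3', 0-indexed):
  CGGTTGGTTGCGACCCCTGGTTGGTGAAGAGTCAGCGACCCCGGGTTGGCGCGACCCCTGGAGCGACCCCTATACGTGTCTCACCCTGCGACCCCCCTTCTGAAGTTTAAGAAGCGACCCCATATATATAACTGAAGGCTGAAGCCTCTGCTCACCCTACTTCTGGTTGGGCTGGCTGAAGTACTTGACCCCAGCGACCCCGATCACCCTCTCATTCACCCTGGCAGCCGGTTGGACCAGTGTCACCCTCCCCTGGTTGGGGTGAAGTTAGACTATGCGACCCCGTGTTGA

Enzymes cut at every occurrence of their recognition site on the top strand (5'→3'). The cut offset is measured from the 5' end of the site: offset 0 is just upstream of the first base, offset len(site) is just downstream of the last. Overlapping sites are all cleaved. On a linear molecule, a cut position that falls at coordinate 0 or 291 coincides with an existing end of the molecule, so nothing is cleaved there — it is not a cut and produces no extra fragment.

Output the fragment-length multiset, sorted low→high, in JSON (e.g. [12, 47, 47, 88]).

[3,3,3,5,7,7,7,8,9,11,12,12,12,12,12,13,13,13,13,14,14,14,15,18,19,22]

Scan for sites:
  EstIX (GCGACCCC, off=8): starts [9, 34, 50, 62, 87, 113, 193, 276] → cuts [17, 42, 58, 70, 95, 121, 201, 284]
  XjeVI (TGAAG, off=3): starts [24, 100, 132, 139, 176, 262] → cuts [27, 103, 135, 142, 179, 265]
  CdoIII (TCACCCT, off=3): starts [80, 151, 203, 215, 242] → cuts [83, 154, 206, 218, 245]
  IvoIX (GGTTGG, off=2): starts [1, 18, 43, 164, 229, 254] → cuts [3, 20, 45, 166, 231, 256]

Pooled cuts: [3, 17, 20, 27, 42, 45, 58, 70, 83, 95, 103, 121, 135, 142, 154, 166, 179, 201, 206, 218, 231, 245, 256, 265, 284]

Fragments:
  [0,3): 3 bp
  [3,17): 14 bp
  [17,20): 3 bp
  [20,27): 7 bp
  [27,42): 15 bp
  [42,45): 3 bp
  [45,58): 13 bp
  [58,70): 12 bp
  [70,83): 13 bp
  [83,95): 12 bp
  [95,103): 8 bp
  [103,121): 18 bp
  [121,135): 14 bp
  [135,142): 7 bp
  [142,154): 12 bp
  [154,166): 12 bp
  [166,179): 13 bp
  [179,201): 22 bp
  [201,206): 5 bp
  [206,218): 12 bp
  [218,231): 13 bp
  [231,245): 14 bp
  [245,256): 11 bp
  [256,265): 9 bp
  [265,284): 19 bp
  [284,291): 7 bp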